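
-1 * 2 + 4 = 2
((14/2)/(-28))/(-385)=1/1540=0.00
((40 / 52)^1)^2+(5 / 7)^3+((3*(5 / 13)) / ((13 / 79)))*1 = 461880 / 57967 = 7.97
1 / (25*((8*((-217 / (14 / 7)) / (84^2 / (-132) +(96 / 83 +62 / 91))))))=2144231 / 901450550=0.00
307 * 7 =2149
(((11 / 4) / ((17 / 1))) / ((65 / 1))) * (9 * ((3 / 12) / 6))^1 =0.00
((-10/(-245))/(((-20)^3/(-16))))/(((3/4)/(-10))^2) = 32/2205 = 0.01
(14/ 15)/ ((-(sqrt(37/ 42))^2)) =-196/ 185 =-1.06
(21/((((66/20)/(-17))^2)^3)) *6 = 337925966000000/143496441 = 2354943.19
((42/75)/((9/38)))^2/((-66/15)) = -141512/111375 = -1.27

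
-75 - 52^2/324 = -6751/81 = -83.35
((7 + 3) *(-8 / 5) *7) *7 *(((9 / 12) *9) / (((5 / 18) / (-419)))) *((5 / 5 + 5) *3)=718420752 / 5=143684150.40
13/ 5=2.60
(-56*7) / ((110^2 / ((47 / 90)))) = -2303 / 136125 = -0.02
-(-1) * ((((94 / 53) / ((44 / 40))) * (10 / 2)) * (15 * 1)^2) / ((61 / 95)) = 100462500 / 35563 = 2824.92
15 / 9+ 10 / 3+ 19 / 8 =59 / 8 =7.38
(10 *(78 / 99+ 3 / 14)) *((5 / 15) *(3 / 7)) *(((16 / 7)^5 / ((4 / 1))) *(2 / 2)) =606863360 / 27176919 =22.33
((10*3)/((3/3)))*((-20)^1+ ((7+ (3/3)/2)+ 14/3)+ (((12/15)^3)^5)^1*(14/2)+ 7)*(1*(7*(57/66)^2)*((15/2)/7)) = -116412464940411/1181640625000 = -98.52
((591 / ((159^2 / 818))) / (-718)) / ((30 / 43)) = -3464639 / 90758790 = -0.04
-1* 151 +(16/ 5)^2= -3519/ 25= -140.76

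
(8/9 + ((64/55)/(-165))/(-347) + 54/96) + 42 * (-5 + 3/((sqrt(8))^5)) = -31522786853/151153200 + 63 * sqrt(2)/128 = -207.85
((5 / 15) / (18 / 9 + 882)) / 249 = 1 / 660348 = 0.00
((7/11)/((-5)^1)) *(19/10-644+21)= 43477/550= 79.05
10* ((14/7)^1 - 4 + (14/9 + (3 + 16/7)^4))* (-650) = -109575992500/21609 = -5070849.76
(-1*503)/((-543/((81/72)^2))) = 13581/11584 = 1.17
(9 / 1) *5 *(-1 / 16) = -45 / 16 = -2.81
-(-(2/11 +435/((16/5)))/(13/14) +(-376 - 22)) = 623011/1144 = 544.59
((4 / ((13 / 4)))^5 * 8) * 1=22.59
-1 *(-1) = 1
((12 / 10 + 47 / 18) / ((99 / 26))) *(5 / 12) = 4459 / 10692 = 0.42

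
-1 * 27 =-27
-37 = -37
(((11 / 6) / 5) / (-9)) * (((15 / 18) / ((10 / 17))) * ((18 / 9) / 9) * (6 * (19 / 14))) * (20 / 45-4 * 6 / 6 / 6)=3553 / 153090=0.02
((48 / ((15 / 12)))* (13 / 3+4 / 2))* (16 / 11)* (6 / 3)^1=38912 / 55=707.49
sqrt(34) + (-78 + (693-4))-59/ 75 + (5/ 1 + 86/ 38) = sqrt(34) + 879904/ 1425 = 623.31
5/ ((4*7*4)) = 0.04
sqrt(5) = 2.24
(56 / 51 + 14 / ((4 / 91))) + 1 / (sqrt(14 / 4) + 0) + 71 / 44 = sqrt(14) / 7 + 720799 / 2244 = 321.75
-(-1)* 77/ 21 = 11/ 3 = 3.67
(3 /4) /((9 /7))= 7 /12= 0.58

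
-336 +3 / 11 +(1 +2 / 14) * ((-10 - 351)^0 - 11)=-26731 / 77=-347.16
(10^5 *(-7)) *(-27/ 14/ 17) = 79411.76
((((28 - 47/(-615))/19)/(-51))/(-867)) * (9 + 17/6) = 1225957/3100053870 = 0.00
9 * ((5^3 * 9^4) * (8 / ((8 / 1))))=7381125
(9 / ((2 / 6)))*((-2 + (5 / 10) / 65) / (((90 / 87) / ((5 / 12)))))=-22533 / 1040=-21.67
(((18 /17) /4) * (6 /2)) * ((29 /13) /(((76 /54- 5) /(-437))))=9238617 /42874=215.48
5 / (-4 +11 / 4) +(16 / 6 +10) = 26 / 3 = 8.67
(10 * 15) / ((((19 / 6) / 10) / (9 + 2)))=99000 / 19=5210.53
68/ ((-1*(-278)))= 34/ 139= 0.24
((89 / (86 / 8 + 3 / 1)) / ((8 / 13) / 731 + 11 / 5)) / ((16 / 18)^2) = 68507127 / 18404848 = 3.72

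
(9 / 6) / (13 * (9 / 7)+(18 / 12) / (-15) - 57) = -0.04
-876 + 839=-37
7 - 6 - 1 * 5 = -4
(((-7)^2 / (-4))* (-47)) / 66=2303 / 264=8.72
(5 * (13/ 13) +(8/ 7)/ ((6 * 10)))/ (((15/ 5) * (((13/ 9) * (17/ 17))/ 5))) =527/ 91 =5.79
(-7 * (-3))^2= 441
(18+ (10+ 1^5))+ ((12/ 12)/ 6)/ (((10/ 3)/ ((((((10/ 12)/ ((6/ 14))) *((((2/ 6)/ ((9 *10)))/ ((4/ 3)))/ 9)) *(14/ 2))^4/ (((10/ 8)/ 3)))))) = 4473081341520312001/ 154244184190156800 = 29.00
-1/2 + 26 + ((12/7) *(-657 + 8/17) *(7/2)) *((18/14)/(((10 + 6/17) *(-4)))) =364179/2464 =147.80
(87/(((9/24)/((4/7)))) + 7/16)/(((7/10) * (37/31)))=2309035/14504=159.20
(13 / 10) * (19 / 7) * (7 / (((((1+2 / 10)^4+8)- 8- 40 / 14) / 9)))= -1945125 / 6856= -283.71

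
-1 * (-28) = 28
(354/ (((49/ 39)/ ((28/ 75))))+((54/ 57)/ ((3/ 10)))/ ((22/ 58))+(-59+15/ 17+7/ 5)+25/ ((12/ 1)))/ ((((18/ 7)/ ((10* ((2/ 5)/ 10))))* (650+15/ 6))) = 439318483/ 31297488750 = 0.01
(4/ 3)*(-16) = -21.33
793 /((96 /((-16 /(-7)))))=793 /42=18.88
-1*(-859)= 859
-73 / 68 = -1.07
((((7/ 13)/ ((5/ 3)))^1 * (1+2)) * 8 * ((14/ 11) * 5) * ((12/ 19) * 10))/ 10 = 84672/ 2717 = 31.16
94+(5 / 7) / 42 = 94.02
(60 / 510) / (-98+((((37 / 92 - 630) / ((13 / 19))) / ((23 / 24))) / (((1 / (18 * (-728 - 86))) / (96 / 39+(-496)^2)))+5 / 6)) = 1072812 / 31561964779777823809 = 0.00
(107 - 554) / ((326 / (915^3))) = -342429211125 / 326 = -1050396353.14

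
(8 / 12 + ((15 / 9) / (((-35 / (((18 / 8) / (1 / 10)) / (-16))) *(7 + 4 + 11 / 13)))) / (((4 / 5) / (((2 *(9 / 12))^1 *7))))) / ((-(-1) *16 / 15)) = 438115 / 630784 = 0.69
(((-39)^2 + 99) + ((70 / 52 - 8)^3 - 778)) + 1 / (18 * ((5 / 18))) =48123951 / 87880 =547.61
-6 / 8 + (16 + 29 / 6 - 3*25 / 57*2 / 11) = 49769 / 2508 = 19.84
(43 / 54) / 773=43 / 41742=0.00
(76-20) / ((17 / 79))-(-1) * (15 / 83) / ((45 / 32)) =1102120 / 4233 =260.36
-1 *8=-8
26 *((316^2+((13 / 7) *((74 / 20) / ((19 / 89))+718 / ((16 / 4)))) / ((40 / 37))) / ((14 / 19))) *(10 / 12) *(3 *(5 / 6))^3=866178241175 / 18816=46034132.72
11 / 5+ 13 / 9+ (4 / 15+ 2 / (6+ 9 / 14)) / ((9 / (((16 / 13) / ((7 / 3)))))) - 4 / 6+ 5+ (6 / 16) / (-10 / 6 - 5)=6462863 / 812448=7.95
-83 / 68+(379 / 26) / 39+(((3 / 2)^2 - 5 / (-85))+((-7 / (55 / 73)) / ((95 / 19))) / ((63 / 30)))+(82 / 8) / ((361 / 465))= 3144247331 / 228173660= 13.78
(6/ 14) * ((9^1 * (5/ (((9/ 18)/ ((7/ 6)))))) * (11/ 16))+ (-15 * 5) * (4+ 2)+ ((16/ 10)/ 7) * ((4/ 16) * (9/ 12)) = -234651/ 560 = -419.02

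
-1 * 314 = -314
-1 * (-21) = 21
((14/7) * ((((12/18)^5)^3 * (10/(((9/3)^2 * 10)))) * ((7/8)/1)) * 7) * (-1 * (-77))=30908416/129140163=0.24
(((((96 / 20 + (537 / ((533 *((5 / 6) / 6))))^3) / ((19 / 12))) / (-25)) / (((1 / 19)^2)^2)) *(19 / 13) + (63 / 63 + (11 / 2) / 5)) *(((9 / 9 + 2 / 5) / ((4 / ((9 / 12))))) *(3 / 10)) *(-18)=12973755411248432454549 / 4921131702500000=2636335.74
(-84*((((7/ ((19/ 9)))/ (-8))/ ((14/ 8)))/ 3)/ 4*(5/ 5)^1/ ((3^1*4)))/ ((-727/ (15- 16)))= 21/ 110504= 0.00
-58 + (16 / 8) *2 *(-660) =-2698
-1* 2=-2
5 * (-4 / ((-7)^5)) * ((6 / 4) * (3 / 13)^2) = 270 / 2840383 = 0.00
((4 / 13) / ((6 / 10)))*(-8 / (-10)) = 16 / 39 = 0.41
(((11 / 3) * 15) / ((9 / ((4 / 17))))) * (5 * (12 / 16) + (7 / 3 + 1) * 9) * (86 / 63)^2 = 2033900 / 22491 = 90.43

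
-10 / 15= -2 / 3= -0.67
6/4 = 3/2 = 1.50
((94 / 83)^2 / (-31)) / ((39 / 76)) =-671536 / 8328801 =-0.08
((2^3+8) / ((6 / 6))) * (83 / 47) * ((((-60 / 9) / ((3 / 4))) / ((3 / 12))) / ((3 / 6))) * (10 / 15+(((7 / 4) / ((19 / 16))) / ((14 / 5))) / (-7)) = -200581120 / 168777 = -1188.44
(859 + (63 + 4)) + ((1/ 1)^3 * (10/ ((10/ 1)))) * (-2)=924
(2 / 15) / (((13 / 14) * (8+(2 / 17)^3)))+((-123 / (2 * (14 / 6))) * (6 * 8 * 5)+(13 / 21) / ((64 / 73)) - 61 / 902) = -87470334404239 / 13829175360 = -6325.06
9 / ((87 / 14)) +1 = 71 / 29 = 2.45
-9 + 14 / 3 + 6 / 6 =-10 / 3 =-3.33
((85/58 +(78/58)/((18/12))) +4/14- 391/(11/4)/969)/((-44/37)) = -2.10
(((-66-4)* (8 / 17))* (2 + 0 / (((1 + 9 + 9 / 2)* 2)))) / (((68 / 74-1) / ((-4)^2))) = 663040 / 51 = 13000.78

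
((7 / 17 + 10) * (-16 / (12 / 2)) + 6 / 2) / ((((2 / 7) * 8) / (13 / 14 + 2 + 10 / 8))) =-49257 / 1088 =-45.27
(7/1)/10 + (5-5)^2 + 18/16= 73/40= 1.82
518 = 518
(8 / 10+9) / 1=49 / 5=9.80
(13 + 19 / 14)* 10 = 1005 / 7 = 143.57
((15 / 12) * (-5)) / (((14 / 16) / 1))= -50 / 7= -7.14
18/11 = 1.64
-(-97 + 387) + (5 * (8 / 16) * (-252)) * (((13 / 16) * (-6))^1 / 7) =595 / 4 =148.75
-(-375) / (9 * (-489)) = -125 / 1467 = -0.09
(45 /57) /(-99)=-5 /627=-0.01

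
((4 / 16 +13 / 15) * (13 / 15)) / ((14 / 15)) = 871 / 840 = 1.04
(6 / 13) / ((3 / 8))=16 / 13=1.23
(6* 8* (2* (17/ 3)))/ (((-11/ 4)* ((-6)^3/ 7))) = 1904/ 297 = 6.41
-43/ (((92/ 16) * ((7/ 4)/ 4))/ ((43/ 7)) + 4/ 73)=-8638528/ 93279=-92.61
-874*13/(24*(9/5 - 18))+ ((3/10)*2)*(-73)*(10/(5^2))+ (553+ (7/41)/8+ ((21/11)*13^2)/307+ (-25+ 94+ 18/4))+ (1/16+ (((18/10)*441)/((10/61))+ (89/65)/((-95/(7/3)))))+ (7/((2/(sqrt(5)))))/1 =7*sqrt(5)/2+ 18221172416261527/3324131038800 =5489.31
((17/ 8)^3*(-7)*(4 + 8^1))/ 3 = -34391/ 128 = -268.68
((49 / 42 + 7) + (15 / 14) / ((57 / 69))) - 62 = -20962 / 399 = -52.54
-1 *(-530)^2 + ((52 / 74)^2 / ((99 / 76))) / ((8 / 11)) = -3460962478 / 12321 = -280899.48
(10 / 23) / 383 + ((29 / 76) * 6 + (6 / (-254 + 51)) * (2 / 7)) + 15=8220579049 / 475668382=17.28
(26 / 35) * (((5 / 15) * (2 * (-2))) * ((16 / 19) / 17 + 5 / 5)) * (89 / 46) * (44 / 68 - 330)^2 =-16394294366164 / 75144335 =-218170.73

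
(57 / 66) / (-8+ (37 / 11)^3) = 2299 / 80010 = 0.03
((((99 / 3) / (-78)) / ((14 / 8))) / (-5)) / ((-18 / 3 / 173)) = -1903 / 1365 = -1.39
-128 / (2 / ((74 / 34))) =-2368 / 17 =-139.29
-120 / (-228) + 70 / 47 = 1800 / 893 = 2.02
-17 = -17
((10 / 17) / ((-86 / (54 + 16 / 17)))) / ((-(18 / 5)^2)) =58375 / 2013174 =0.03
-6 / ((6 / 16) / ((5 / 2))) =-40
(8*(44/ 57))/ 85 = 352/ 4845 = 0.07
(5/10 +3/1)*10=35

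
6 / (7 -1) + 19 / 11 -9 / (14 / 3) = 123 / 154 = 0.80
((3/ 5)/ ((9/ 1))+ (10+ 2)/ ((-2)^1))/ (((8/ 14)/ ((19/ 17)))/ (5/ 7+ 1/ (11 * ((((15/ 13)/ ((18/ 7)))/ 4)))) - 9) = 0.68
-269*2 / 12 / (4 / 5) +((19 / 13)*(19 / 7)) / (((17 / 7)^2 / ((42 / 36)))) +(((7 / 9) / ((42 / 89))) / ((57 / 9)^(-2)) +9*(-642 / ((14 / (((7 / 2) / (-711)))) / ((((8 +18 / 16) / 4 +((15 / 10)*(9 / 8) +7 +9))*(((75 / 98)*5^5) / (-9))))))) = -4871747134895287 / 452356265088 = -10769.71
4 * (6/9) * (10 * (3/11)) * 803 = 5840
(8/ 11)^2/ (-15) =-64/ 1815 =-0.04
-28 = -28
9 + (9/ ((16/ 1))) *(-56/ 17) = 243/ 34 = 7.15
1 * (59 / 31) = 59 / 31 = 1.90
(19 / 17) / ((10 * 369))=19 / 62730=0.00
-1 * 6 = -6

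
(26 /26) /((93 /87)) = 29 /31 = 0.94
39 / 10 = 3.90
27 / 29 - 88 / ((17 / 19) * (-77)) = 2.21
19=19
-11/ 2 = -5.50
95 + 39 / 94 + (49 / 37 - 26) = 246031 / 3478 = 70.74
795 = 795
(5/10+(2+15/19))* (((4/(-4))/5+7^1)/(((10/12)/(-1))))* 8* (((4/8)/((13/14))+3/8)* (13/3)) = -850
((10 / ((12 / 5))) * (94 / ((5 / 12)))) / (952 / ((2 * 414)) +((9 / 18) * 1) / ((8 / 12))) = 778320 / 1573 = 494.80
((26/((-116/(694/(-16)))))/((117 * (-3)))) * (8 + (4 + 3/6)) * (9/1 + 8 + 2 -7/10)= -105835/16704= -6.34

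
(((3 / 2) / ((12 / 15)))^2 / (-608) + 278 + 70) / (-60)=-5.80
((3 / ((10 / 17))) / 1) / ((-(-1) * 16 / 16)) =51 / 10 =5.10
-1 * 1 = -1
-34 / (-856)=17 / 428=0.04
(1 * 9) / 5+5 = 34 / 5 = 6.80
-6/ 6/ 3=-1/ 3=-0.33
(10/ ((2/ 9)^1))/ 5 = 9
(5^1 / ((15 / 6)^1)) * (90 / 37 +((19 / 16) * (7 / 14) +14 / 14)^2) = 9.94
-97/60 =-1.62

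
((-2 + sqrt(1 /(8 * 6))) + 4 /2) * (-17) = -17 * sqrt(3) /12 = -2.45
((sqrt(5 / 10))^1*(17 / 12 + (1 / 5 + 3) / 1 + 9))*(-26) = -10621*sqrt(2) / 60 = -250.34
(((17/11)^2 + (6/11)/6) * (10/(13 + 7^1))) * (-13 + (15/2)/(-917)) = -1789275/110957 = -16.13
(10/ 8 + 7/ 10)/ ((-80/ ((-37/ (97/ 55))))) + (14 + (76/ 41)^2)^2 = 26710575448353/ 87711621440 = 304.53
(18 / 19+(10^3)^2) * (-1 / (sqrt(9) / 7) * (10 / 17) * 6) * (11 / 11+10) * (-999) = 29230767692280 / 323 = 90497732793.44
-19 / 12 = -1.58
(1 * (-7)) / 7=-1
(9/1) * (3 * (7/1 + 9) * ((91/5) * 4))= 31449.60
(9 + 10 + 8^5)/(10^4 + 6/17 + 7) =557379/170125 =3.28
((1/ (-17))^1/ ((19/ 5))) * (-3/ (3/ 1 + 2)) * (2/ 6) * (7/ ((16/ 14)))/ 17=49/ 43928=0.00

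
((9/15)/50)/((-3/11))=-11/250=-0.04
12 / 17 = 0.71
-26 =-26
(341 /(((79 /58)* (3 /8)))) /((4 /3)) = 39556 /79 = 500.71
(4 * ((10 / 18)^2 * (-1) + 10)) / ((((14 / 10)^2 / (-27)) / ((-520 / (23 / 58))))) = 2367560000 / 3381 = 700254.36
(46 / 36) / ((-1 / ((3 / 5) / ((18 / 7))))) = -161 / 540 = -0.30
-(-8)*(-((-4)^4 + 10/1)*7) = -14896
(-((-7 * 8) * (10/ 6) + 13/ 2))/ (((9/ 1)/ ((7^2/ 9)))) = 25529/ 486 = 52.53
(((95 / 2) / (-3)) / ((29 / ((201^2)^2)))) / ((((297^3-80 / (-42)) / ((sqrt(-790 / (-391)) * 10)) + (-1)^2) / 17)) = 15306334030775497500 / 3432038126801796137531-50759048791843378923825 * sqrt(308890) / 3432038126801796137531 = -8219.83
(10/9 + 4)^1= 46/9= 5.11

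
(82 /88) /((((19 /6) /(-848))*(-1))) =52152 /209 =249.53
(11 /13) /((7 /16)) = 1.93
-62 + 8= -54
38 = 38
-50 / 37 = -1.35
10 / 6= 5 / 3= 1.67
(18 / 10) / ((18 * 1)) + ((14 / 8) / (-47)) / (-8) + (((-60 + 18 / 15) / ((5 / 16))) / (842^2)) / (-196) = 697452359 / 6664261600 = 0.10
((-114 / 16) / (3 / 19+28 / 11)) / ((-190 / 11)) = 6897 / 45200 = 0.15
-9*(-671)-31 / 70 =422699 / 70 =6038.56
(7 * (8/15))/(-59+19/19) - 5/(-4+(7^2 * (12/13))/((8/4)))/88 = -624563/9263760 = -0.07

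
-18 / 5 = -3.60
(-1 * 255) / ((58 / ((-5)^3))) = 31875 / 58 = 549.57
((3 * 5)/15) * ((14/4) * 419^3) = 514920413/2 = 257460206.50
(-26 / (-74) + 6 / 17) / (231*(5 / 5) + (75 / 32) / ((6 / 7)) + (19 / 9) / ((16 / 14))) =0.00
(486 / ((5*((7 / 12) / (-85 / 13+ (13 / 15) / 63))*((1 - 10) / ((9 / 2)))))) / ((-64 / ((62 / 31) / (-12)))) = 180351 / 127400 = 1.42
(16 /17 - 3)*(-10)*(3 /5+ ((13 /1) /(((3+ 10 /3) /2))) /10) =6720 /323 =20.80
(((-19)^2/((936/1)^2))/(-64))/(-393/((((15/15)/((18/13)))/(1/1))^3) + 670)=4693/272051675136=0.00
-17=-17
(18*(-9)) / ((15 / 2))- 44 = -65.60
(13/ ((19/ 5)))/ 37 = 65/ 703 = 0.09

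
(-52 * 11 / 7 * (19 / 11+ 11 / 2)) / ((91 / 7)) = -318 / 7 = -45.43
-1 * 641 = -641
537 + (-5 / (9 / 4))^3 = 383473 / 729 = 526.03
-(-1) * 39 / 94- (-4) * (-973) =-3891.59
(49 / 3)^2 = 2401 / 9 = 266.78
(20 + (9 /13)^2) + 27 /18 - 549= -178133 /338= -527.02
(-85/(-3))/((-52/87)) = -2465/52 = -47.40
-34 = -34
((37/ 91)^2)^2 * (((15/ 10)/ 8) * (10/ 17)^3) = 702810375/ 673817566786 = 0.00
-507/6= -169/2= -84.50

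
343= 343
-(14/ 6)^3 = -343/ 27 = -12.70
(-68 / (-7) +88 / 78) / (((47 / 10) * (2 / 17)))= 251600 / 12831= 19.61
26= 26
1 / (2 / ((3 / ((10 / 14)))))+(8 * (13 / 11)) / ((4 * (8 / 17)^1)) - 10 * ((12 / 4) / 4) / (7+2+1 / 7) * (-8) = 13.69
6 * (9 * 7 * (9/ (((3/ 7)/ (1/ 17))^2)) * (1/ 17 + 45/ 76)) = 7788501/ 186694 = 41.72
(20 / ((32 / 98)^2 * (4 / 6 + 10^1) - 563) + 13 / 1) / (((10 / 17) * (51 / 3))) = 52468201 / 40470970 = 1.30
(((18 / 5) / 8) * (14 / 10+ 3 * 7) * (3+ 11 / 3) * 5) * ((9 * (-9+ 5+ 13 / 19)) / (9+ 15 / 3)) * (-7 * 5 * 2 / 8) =119070 / 19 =6266.84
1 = 1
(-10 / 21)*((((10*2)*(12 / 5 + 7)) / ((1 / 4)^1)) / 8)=-940 / 21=-44.76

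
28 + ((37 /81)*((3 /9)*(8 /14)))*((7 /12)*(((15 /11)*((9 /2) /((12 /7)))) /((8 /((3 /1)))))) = 533519 /19008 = 28.07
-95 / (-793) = 0.12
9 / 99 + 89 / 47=1026 / 517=1.98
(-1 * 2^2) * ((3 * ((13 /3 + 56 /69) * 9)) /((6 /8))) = -17040 /23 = -740.87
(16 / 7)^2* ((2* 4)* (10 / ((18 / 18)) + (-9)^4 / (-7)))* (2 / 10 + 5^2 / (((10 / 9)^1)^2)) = -1359267328 / 1715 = -792575.70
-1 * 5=-5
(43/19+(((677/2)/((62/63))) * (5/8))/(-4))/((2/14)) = -27168547/75392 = -360.36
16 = 16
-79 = -79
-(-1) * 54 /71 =54 /71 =0.76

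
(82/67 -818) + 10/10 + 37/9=-489434/603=-811.67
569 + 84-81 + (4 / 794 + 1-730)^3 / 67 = -24238298954629079 / 4192241791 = -5781703.48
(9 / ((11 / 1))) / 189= 1 / 231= 0.00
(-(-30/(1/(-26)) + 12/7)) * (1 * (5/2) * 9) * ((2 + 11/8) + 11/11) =-76950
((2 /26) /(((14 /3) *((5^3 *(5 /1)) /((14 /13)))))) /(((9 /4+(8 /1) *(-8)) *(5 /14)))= -0.00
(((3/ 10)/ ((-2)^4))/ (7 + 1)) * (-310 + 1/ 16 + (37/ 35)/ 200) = -13017153/ 17920000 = -0.73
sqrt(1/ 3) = sqrt(3)/ 3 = 0.58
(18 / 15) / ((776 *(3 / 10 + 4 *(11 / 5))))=3 / 17654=0.00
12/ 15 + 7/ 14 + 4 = 53/ 10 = 5.30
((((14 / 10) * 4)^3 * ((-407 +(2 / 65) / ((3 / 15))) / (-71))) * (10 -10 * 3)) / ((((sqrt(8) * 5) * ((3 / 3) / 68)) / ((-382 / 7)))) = 430845832704 * sqrt(2) / 115375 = 5281109.60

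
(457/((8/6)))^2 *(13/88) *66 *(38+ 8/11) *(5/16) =78070888935/5632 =13862018.63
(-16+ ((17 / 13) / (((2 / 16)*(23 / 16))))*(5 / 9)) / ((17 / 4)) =-128704 / 45747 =-2.81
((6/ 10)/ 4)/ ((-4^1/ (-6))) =9/ 40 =0.22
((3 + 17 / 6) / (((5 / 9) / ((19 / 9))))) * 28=1862 / 3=620.67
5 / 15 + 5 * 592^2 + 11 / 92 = 483640445 / 276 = 1752320.45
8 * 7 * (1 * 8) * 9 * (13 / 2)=26208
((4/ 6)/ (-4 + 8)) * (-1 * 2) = -0.33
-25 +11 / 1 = -14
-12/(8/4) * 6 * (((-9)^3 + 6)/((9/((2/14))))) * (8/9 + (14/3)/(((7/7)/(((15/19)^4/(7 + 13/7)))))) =38330069612/84838971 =451.80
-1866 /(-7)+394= 4624 /7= 660.57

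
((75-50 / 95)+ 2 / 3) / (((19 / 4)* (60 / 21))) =29981 / 5415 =5.54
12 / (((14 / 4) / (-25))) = -600 / 7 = -85.71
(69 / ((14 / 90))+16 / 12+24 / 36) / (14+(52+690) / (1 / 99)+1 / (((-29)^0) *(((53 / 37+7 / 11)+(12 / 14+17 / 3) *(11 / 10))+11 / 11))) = 2731118041 / 450345238546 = 0.01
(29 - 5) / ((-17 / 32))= -768 / 17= -45.18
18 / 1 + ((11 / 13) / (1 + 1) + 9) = 713 / 26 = 27.42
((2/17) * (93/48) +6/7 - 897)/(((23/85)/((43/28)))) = -183375865/36064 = -5084.73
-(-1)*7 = 7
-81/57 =-27/19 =-1.42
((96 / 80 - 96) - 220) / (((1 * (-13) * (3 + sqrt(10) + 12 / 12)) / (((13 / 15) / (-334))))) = -1574 / 37575 + 787 * sqrt(10) / 75150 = -0.01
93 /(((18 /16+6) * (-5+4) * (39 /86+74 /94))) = -1002416 /95285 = -10.52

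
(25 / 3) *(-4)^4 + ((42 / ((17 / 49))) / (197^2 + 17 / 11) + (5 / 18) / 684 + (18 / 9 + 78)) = 7063329151687 / 3191258088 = 2213.34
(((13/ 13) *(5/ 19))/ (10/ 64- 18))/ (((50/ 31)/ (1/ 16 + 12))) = -5983/ 54245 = -0.11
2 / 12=1 / 6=0.17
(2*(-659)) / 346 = -659 / 173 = -3.81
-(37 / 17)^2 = -1369 / 289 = -4.74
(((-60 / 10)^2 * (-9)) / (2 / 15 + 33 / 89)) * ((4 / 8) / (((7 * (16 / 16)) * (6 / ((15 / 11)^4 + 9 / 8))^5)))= -19828832375290712753519584007805 / 1661639184155824726131820986368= -11.93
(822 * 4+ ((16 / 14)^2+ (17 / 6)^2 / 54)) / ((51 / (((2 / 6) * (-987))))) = -14726994335 / 694008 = -21220.21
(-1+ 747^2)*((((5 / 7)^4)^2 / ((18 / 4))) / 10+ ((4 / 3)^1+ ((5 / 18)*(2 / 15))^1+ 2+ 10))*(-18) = -2322794831416576 / 17294403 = -134309049.66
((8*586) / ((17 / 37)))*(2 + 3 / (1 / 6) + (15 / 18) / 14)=73068340 / 357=204673.22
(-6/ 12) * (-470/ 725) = 47/ 145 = 0.32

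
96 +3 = 99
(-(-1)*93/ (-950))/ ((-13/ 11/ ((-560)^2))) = 6416256/ 247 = 25976.74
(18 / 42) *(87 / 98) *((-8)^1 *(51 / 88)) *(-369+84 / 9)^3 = 619314507227 / 7546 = 82071893.35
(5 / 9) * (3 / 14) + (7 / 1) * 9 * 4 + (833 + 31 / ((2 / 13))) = 27019 / 21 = 1286.62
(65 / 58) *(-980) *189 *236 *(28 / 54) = -736626800 / 29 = -25400924.14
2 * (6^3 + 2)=436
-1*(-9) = 9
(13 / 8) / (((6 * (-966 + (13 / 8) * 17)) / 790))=-5135 / 22521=-0.23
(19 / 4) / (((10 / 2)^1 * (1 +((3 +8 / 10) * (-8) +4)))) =-19 / 508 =-0.04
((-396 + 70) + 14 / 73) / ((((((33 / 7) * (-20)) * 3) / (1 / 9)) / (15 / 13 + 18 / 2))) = 55496 / 42705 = 1.30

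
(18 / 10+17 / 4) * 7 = 42.35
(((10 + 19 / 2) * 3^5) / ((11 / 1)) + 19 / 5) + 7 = 48573 / 110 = 441.57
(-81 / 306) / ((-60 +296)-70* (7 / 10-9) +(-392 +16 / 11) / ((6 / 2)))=-0.00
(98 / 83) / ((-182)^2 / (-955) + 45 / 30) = -0.04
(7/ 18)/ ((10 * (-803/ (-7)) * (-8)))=-49/ 1156320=-0.00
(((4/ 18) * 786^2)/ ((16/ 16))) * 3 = 411864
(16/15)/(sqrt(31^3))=16 * sqrt(31)/14415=0.01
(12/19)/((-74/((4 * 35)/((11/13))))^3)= -9042852000/1280963717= -7.06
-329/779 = -0.42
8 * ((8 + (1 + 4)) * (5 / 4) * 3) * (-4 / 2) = -780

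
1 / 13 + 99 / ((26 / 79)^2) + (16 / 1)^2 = 1170.07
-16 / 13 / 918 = -8 / 5967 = -0.00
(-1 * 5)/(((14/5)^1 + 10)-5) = -25/39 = -0.64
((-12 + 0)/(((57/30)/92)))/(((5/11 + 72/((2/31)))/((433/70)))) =-5258352/1633373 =-3.22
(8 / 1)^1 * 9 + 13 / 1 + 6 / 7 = 601 / 7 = 85.86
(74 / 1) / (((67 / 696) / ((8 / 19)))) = 412032 / 1273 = 323.67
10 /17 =0.59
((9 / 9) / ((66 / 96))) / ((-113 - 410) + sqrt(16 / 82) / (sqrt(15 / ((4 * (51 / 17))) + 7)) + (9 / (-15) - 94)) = -949560 / 403183151 - 50 * sqrt(2706) / 4435014661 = -0.00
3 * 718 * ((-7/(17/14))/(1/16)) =-3377472/17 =-198674.82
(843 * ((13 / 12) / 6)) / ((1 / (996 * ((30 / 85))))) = 909597 / 17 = 53505.71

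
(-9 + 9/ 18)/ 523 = -17/ 1046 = -0.02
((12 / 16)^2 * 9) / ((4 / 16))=81 / 4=20.25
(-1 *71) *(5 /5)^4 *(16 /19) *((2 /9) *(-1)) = 2272 /171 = 13.29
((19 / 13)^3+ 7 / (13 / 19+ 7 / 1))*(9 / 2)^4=8487408015 / 5132192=1653.76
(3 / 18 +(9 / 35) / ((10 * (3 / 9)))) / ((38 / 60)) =256 / 665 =0.38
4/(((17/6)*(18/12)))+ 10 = 186/17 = 10.94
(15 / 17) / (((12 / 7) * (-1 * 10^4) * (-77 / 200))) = 0.00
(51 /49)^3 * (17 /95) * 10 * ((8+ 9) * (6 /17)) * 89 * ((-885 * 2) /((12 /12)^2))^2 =7545312563792400 /2235331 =3375478872.61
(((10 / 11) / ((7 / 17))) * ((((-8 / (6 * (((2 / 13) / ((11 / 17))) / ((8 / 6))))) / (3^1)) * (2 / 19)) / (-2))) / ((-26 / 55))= -2200 / 3591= -0.61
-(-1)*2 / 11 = 2 / 11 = 0.18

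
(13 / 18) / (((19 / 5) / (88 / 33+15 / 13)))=745 / 1026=0.73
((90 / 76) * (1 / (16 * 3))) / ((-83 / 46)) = -345 / 25232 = -0.01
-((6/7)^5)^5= -28430288029929701376/1341068619663964900807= -0.02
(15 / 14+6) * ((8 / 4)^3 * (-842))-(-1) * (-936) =-339984 / 7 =-48569.14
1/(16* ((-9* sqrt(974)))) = -sqrt(974)/140256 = -0.00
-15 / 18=-5 / 6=-0.83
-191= -191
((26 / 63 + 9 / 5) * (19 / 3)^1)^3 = 2322518259907 / 843908625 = 2752.10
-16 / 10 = -8 / 5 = -1.60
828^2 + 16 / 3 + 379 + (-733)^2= 3669772 / 3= 1223257.33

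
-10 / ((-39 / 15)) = 50 / 13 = 3.85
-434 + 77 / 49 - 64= -3475 / 7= -496.43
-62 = -62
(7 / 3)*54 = 126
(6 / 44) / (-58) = -3 / 1276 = -0.00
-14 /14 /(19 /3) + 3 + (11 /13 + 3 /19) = 50 /13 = 3.85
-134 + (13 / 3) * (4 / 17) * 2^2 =-6626 / 51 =-129.92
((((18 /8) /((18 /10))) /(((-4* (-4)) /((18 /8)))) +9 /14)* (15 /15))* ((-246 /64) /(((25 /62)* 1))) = -5593671 /716800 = -7.80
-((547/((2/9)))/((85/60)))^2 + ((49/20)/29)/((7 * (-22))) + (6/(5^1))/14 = -77931112219657/25813480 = -3019008.37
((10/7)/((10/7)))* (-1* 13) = -13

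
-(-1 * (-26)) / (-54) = 13 / 27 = 0.48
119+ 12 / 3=123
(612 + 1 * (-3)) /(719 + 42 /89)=54201 /64033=0.85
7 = 7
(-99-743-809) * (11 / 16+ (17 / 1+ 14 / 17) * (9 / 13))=-5850001 / 272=-21507.36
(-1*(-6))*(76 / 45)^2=11552 / 675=17.11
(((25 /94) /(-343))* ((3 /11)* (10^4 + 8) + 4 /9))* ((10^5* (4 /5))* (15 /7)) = -1351300000000 /3723951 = -362867.29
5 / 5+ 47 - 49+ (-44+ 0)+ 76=31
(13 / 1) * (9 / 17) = 117 / 17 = 6.88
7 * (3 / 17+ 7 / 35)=224 / 85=2.64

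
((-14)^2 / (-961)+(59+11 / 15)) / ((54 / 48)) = 6864928 / 129735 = 52.92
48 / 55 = 0.87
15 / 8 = 1.88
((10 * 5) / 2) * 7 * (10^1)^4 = 1750000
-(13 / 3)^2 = -169 / 9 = -18.78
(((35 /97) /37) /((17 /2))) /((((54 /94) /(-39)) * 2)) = -21385 /549117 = -0.04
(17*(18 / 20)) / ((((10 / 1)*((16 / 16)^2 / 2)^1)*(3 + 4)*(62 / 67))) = 10251 / 21700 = 0.47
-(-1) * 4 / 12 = 1 / 3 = 0.33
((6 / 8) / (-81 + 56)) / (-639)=1 / 21300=0.00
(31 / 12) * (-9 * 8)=-186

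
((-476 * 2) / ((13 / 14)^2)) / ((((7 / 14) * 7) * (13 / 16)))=-388.25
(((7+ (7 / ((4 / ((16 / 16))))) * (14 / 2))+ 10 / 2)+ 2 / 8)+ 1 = 51 / 2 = 25.50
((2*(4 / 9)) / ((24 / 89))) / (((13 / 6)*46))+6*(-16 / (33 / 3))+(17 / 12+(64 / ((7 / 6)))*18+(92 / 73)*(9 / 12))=59360682757 / 60504444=981.10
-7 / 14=-1 / 2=-0.50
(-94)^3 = -830584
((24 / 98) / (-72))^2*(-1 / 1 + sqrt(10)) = -1 / 86436 + sqrt(10) / 86436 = 0.00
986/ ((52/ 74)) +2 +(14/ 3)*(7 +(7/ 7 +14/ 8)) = 37717/ 26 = 1450.65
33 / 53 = 0.62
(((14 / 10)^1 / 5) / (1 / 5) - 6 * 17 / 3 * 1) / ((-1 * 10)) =163 / 50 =3.26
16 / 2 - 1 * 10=-2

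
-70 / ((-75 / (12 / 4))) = 14 / 5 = 2.80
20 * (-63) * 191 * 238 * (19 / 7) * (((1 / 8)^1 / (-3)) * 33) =213766245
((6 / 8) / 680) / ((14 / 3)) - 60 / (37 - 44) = 326409 / 38080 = 8.57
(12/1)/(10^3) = 3/250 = 0.01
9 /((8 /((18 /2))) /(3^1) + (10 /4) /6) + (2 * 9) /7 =1170 /77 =15.19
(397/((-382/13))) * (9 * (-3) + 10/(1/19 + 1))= 180635/764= 236.43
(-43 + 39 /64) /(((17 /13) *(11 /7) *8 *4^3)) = -246883 /6127616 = -0.04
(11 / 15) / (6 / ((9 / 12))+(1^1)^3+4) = 11 / 195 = 0.06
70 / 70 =1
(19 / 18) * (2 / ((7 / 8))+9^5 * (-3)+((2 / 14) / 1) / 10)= -186986.07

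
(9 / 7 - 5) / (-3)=26 / 21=1.24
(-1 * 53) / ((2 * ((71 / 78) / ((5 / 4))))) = -10335 / 284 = -36.39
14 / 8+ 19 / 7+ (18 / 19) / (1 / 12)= 15.83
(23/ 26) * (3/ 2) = 69/ 52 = 1.33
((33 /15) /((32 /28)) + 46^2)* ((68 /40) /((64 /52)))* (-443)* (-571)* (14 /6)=11050437219549 /6400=1726630815.55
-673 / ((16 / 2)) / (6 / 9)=-2019 / 16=-126.19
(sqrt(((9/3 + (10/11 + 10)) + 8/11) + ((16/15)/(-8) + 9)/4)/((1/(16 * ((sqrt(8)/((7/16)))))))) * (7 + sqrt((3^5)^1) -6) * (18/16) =96 * sqrt(74910)/55 + 2592 * sqrt(24970)/55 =7924.73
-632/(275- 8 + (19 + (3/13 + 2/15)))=-123240/55841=-2.21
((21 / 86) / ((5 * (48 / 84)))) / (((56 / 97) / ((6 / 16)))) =6111 / 110080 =0.06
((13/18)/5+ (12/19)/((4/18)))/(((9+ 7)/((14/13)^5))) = 85833349/317455515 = 0.27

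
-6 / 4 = -3 / 2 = -1.50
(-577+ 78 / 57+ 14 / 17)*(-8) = 1485304 / 323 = 4598.46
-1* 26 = -26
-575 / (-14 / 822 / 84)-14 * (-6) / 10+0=14179542 / 5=2835908.40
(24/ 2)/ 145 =12/ 145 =0.08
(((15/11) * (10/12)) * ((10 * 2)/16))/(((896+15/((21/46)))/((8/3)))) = 875/214566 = 0.00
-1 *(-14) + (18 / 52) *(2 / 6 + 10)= 17.58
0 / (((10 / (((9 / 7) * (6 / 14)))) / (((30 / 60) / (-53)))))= 0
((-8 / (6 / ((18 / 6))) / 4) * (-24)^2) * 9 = -5184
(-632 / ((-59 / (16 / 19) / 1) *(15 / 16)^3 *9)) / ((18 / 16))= 331350016 / 306453375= 1.08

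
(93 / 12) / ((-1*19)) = -31 / 76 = -0.41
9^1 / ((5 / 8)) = 14.40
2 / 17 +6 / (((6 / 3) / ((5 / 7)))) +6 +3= 1340 / 119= 11.26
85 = 85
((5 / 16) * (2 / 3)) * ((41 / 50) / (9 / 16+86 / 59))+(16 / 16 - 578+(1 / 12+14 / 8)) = -32900447 / 57210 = -575.08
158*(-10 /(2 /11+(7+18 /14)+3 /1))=-137.78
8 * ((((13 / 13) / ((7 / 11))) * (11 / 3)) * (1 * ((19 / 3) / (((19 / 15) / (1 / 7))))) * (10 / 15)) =9680 / 441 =21.95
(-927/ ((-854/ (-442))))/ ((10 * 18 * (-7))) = 22763/ 59780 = 0.38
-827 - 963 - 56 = -1846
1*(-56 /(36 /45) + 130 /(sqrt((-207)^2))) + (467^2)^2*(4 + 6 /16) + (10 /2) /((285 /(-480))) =6547258872537575 /31464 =208087302076.58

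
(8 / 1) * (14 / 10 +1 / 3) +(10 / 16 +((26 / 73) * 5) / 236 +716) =730.50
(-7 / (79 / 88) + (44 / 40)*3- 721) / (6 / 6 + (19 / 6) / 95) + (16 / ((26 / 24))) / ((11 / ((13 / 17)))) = -321063015 / 457963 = -701.07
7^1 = 7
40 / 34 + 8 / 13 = 396 / 221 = 1.79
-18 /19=-0.95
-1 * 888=-888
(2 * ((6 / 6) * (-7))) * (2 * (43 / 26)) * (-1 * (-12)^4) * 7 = 87381504 / 13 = 6721654.15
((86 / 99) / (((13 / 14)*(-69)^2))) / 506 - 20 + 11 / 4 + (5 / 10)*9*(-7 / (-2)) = -4650700709 / 3100467942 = -1.50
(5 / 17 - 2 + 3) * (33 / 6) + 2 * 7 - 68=-797 / 17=-46.88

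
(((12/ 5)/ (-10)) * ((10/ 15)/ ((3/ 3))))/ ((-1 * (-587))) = -4/ 14675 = -0.00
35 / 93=0.38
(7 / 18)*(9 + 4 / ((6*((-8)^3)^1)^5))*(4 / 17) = 4309100418463432697 / 5232479079562739712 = 0.82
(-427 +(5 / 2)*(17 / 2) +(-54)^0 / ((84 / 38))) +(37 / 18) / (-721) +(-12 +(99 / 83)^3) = -6168097792093 / 14841303372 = -415.60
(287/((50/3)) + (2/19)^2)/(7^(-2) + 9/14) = 15240029/586625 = 25.98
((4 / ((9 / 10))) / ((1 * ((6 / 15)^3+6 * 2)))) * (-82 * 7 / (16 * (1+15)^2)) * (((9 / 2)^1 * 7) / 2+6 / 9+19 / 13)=-500276875 / 542011392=-0.92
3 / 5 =0.60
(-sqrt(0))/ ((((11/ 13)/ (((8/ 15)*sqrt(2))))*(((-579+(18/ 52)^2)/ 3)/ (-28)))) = 0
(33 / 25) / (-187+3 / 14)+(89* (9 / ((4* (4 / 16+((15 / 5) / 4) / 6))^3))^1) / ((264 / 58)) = 52.13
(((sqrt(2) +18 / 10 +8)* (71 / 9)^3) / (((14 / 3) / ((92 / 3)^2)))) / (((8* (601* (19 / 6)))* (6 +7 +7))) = 3.64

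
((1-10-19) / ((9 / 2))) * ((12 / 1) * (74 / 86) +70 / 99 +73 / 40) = -15325807 / 191565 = -80.00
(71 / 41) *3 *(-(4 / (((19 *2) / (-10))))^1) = 4260 / 779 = 5.47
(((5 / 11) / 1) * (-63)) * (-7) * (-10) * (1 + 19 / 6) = -91875 / 11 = -8352.27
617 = 617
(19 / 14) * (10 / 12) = 95 / 84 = 1.13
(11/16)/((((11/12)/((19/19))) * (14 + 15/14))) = 21/422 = 0.05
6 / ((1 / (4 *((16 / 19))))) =384 / 19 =20.21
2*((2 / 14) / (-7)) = -2 / 49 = -0.04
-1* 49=-49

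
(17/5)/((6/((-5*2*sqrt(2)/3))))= -2.67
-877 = -877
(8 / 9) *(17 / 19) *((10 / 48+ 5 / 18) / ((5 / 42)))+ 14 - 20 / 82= 357638 / 21033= 17.00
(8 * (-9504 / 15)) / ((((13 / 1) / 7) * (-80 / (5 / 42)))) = 264 / 65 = 4.06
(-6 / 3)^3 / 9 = -8 / 9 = -0.89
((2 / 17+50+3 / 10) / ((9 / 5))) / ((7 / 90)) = 42855 / 119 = 360.13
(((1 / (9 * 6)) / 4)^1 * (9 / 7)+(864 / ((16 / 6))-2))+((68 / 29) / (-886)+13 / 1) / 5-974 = -7007928589 / 10791480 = -649.39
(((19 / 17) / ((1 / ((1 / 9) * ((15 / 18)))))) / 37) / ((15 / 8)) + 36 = 1834240 / 50949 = 36.00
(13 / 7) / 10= 13 / 70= 0.19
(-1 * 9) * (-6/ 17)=54/ 17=3.18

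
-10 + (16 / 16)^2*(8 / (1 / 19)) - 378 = -236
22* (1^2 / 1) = 22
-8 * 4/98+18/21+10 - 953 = -942.47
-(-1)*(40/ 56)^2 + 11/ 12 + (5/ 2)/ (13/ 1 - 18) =545/ 588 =0.93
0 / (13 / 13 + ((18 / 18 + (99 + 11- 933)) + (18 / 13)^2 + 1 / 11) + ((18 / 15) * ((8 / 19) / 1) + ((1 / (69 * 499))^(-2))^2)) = 0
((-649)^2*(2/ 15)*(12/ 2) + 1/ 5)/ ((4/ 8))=673922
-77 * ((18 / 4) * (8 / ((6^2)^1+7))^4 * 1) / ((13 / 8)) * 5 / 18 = -3153920 / 44444413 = -0.07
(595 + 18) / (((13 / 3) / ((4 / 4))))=141.46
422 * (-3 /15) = -422 /5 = -84.40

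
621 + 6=627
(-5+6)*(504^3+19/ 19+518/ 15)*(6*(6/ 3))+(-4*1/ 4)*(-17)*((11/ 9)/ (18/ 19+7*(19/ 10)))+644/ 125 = 4678576725526922/ 3045375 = 1536289201.01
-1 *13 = -13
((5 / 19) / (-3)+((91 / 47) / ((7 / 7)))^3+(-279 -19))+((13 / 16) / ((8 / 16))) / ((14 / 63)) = -26845253149 / 94686576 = -283.52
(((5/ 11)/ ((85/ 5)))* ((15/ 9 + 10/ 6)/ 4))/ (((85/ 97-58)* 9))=-2425/ 55953018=-0.00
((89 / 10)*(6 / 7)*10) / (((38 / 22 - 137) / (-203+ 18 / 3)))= 192863 / 1736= 111.10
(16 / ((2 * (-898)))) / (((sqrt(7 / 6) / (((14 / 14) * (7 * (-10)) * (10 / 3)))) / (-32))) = -12800 * sqrt(42) / 1347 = -61.58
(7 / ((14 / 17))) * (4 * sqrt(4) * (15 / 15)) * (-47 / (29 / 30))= -95880 / 29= -3306.21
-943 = -943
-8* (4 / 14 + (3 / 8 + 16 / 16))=-93 / 7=-13.29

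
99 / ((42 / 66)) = 1089 / 7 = 155.57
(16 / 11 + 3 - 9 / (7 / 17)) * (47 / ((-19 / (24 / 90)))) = 50384 / 4389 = 11.48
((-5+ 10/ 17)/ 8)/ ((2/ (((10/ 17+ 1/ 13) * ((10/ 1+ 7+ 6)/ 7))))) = -36225/ 60112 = -0.60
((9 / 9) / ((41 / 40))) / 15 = 8 / 123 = 0.07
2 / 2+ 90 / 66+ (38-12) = 312 / 11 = 28.36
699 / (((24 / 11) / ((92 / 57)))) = 58949 / 114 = 517.10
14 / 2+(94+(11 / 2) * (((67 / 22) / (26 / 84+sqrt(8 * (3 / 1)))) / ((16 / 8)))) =29547 * sqrt(6) / 42167+17017177 / 168668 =102.61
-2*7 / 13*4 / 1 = -56 / 13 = -4.31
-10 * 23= -230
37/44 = 0.84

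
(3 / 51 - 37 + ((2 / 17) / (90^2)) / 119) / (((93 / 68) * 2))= -302664599 / 22410675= -13.51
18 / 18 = 1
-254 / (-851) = 254 / 851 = 0.30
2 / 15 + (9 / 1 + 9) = 272 / 15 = 18.13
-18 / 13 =-1.38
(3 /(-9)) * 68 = -68 /3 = -22.67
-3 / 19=-0.16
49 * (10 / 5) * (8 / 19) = 784 / 19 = 41.26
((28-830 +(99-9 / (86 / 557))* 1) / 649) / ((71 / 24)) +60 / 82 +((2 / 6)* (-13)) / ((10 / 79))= -82613778139 / 2437118310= -33.90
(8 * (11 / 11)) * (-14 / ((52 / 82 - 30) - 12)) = 287 / 106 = 2.71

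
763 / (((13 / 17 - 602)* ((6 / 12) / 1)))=-25942 / 10221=-2.54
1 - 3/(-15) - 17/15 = 1/15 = 0.07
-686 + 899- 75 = 138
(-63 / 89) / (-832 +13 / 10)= 70 / 82147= 0.00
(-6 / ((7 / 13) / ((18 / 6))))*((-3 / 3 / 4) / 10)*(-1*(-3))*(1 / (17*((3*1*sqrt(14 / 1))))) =117*sqrt(14) / 33320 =0.01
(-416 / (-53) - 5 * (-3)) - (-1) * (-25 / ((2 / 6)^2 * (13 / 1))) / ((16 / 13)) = 7451 / 848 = 8.79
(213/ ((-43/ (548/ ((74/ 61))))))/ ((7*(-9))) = 1186694/ 33411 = 35.52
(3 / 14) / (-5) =-3 / 70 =-0.04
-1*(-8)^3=512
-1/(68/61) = -61/68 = -0.90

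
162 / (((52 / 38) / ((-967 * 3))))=-4464639 / 13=-343433.77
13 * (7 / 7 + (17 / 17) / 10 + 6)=923 / 10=92.30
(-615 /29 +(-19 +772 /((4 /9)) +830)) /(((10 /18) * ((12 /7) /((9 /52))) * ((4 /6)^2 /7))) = 7232.34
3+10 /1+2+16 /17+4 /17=275 /17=16.18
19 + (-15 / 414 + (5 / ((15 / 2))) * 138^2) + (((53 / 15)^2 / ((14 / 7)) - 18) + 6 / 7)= 460204687 / 36225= 12704.06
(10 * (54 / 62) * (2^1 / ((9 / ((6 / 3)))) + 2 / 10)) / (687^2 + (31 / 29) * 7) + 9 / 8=1909401045 / 1697227432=1.13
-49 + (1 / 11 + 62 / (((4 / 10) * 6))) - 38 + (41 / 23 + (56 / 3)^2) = 1316795 / 4554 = 289.15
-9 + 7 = -2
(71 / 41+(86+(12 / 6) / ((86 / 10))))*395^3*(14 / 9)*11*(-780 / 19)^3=-6417986274383460.81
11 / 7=1.57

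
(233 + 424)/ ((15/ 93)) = 20367/ 5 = 4073.40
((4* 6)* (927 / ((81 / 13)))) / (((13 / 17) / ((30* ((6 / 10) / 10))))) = 42024 / 5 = 8404.80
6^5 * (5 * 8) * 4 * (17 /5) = 4230144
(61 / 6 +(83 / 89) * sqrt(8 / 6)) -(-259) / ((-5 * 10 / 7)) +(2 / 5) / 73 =-142831 / 5475 +166 * sqrt(3) / 267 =-25.01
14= 14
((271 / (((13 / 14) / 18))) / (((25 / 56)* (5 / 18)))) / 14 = 4917024 / 1625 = 3025.86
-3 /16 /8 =-3 /128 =-0.02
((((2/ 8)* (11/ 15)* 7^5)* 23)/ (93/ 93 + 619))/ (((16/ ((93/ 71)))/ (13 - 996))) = -4179884093/ 454400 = -9198.69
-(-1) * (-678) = -678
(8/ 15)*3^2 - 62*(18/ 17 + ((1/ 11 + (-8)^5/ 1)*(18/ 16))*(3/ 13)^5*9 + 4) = 18265601234351/ 1388635820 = 13153.63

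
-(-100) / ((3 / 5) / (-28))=-14000 / 3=-4666.67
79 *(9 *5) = 3555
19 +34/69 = 1345/69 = 19.49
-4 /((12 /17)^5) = -1419857 /62208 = -22.82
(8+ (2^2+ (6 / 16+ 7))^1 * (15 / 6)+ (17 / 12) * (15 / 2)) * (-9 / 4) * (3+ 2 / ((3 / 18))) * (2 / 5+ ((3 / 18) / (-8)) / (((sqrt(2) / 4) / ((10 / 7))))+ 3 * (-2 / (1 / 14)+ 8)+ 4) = 169425 * sqrt(2) / 1792+ 2826009 / 32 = 88446.49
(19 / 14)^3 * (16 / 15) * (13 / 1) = 178334 / 5145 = 34.66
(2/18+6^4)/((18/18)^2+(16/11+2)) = 128315/441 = 290.96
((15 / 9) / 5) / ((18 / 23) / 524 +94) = 6026 / 1699359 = 0.00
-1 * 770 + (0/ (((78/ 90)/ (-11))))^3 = -770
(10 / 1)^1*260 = 2600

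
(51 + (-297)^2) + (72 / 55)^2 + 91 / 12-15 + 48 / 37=118536088771 / 1343100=88255.59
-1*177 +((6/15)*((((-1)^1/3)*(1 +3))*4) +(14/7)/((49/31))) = -130733/735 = -177.87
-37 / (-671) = 37 / 671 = 0.06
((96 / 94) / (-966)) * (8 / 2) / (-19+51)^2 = -1 / 242144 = -0.00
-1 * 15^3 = -3375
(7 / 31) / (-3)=-7 / 93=-0.08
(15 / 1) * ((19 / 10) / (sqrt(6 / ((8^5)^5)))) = 1305670057984 * sqrt(3) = 2261486878349.69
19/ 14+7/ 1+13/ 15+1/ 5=1979/ 210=9.42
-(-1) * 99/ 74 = 99/ 74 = 1.34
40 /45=8 /9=0.89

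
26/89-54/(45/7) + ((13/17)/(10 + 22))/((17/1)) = -33360999/4115360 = -8.11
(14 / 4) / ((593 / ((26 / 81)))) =91 / 48033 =0.00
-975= -975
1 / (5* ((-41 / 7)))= -7 / 205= -0.03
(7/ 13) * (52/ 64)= 7/ 16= 0.44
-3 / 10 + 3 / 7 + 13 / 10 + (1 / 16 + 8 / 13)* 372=92311 / 364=253.60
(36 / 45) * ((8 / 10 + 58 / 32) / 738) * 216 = 627 / 1025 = 0.61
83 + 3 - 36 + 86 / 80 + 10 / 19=39217 / 760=51.60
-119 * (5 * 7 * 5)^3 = -637765625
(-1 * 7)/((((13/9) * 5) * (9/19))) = -133/65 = -2.05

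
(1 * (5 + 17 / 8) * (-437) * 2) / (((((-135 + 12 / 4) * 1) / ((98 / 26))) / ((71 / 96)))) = 28886137 / 219648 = 131.51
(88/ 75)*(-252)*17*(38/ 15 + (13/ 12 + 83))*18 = -979613712/ 125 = -7836909.70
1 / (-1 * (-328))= 1 / 328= 0.00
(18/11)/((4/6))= 27/11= 2.45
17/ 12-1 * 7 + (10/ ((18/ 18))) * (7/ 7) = 4.42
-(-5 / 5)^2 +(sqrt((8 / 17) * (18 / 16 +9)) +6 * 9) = 9 * sqrt(17) / 17 +53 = 55.18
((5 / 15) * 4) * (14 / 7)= 8 / 3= 2.67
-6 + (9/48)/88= -8445/1408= -6.00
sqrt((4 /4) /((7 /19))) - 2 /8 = -1 /4 + sqrt(133) /7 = 1.40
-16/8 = -2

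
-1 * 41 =-41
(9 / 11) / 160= 9 / 1760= 0.01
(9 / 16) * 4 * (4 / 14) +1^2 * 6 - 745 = -10337 / 14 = -738.36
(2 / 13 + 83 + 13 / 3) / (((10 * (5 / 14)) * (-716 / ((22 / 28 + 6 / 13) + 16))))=-2677567 / 4537650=-0.59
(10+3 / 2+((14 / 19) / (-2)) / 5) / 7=2171 / 1330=1.63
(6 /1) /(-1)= -6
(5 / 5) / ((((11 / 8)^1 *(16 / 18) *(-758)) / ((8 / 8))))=-9 / 8338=-0.00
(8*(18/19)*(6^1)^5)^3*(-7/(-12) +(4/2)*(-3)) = -7604809555330990080/6859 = -1108734444573697.34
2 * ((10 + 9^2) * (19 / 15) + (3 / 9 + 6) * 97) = 7296 / 5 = 1459.20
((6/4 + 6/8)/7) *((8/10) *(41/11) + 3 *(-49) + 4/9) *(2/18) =-71069/13860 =-5.13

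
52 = 52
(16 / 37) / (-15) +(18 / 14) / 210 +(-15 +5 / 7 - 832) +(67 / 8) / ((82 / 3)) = -846.00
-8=-8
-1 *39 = -39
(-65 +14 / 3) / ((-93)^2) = -181 / 25947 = -0.01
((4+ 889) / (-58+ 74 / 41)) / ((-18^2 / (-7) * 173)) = -256291 / 129143808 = -0.00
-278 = -278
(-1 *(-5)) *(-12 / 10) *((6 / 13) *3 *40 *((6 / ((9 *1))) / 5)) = -576 / 13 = -44.31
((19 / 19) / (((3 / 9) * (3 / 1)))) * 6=6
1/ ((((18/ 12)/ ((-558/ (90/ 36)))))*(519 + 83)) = -372/ 1505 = -0.25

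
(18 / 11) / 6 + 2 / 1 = 25 / 11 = 2.27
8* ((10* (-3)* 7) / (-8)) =210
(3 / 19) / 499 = 3 / 9481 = 0.00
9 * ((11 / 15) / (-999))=-11 / 1665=-0.01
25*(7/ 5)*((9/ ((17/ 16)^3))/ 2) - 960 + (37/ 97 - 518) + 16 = -633973761/ 476561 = -1330.31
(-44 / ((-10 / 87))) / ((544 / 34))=23.92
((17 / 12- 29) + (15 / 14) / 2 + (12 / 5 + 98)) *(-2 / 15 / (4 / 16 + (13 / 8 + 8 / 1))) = -123232 / 124425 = -0.99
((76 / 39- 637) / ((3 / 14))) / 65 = -45.59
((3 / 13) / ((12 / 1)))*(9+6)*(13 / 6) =5 / 8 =0.62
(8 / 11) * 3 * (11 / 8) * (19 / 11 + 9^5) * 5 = 9743370 / 11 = 885760.91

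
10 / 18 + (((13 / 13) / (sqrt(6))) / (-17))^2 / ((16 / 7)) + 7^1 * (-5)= -2866859 / 83232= -34.44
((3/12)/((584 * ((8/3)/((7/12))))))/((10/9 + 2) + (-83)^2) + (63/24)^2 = 31950393615/4636791808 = 6.89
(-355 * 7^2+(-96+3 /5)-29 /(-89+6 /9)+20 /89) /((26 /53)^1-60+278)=-137499347 /1717700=-80.05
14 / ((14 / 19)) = 19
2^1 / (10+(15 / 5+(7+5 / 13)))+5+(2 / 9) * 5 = 14809 / 2385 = 6.21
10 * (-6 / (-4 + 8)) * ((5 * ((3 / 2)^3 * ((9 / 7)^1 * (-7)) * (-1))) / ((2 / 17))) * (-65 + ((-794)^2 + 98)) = -195335057925 / 16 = -12208441120.31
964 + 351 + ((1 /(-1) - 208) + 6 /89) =98440 /89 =1106.07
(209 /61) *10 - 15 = 1175 /61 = 19.26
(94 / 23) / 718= 47 / 8257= 0.01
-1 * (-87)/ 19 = 87/ 19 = 4.58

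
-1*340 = -340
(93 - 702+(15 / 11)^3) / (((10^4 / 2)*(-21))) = 67267 / 11646250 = 0.01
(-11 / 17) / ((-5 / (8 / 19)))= 88 / 1615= 0.05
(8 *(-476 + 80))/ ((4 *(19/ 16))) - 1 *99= -14553/ 19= -765.95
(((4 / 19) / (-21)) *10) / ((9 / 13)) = -520 / 3591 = -0.14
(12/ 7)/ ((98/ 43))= 0.75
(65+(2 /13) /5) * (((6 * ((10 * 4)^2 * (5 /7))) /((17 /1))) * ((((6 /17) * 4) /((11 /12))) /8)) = 5049.80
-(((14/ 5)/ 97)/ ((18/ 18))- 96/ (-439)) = -52706/ 212915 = -0.25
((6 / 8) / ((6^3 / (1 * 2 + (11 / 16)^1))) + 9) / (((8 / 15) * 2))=207575 / 24576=8.45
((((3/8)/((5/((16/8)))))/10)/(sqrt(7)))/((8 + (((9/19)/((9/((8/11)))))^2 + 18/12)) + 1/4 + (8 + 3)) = 43681 * sqrt(7)/423007550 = 0.00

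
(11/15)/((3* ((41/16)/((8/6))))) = 704/5535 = 0.13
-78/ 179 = -0.44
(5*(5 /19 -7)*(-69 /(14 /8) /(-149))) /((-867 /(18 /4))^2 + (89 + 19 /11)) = -8743680 /36501982601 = -0.00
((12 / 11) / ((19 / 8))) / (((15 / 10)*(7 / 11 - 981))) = -2 / 6403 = -0.00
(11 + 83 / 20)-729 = -14277 / 20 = -713.85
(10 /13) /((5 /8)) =16 /13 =1.23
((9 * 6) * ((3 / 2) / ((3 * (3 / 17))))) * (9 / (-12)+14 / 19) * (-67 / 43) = 3.14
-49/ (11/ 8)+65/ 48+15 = -10181/ 528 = -19.28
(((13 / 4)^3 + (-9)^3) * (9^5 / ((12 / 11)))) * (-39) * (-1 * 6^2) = -3378708964917 / 64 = -52792327576.83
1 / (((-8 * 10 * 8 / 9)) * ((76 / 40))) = -9 / 1216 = -0.01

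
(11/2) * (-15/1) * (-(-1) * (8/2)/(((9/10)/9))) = -3300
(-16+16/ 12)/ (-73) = 44/ 219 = 0.20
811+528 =1339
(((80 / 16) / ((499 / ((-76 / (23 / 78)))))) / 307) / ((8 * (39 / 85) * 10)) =-1615 / 7046878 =-0.00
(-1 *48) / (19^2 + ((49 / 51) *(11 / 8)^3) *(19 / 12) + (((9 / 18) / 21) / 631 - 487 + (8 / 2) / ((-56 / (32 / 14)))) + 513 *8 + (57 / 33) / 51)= -5115413495808 / 424347557289637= -0.01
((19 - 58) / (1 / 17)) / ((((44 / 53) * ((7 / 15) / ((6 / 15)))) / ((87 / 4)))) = -14888.44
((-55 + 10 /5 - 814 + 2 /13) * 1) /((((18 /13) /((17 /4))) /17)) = -3256741 /72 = -45232.51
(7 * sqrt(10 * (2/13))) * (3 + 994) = 13958 * sqrt(65)/13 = 8656.38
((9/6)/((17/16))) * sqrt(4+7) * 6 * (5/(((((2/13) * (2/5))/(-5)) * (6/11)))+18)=-104658 * sqrt(11)/17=-20418.31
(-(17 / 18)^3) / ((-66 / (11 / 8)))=0.02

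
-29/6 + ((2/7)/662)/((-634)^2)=-13504314751/2793996156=-4.83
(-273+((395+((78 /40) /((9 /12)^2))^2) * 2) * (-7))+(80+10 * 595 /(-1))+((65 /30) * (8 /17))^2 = -769909609 /65025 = -11840.21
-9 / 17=-0.53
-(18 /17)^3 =-5832 /4913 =-1.19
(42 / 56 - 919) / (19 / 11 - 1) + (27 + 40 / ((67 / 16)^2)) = -177162891 / 143648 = -1233.31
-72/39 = -24/13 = -1.85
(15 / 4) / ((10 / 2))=3 / 4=0.75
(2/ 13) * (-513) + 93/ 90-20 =-38177/ 390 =-97.89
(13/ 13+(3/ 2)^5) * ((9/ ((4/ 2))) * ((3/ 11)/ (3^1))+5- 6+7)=3525/ 64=55.08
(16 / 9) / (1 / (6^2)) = 64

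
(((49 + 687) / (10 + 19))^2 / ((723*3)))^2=293434556416 / 3327446608641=0.09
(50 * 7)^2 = 122500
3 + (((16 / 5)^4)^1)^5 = 1208925819900731469628051 / 95367431640625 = 12676506005.28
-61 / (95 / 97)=-5917 / 95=-62.28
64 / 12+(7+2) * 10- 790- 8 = -2108 / 3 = -702.67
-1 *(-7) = 7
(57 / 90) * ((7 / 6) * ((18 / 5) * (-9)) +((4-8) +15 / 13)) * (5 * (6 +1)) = -175693 / 195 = -900.99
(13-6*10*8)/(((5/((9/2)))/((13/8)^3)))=-9233991/5120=-1803.51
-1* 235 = -235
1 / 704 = 0.00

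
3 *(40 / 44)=30 / 11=2.73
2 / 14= 1 / 7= 0.14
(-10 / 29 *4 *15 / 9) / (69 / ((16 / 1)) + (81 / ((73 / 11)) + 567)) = -233600 / 59294763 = -0.00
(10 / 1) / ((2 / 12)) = 60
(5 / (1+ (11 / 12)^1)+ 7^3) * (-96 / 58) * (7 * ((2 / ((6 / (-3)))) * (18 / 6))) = 8012592 / 667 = 12012.88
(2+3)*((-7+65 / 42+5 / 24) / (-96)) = 4405 / 16128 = 0.27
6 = 6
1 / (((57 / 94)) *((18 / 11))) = 517 / 513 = 1.01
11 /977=0.01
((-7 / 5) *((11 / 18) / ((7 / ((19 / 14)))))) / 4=-209 / 5040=-0.04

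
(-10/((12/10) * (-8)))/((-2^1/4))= -25/12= -2.08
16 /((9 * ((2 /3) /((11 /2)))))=44 /3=14.67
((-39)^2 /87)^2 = 257049 /841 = 305.65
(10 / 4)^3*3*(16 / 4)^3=3000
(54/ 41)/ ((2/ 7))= 189/ 41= 4.61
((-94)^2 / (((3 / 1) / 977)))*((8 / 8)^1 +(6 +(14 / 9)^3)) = 67741361884 / 2187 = 30974559.62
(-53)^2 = 2809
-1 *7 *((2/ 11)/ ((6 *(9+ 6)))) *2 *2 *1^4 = -28/ 495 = -0.06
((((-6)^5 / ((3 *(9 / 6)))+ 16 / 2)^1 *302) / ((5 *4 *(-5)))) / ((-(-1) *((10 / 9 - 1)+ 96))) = 233748 / 4325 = 54.05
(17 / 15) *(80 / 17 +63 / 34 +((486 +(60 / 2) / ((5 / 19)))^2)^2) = 4406400000223 / 30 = 146880000007.43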